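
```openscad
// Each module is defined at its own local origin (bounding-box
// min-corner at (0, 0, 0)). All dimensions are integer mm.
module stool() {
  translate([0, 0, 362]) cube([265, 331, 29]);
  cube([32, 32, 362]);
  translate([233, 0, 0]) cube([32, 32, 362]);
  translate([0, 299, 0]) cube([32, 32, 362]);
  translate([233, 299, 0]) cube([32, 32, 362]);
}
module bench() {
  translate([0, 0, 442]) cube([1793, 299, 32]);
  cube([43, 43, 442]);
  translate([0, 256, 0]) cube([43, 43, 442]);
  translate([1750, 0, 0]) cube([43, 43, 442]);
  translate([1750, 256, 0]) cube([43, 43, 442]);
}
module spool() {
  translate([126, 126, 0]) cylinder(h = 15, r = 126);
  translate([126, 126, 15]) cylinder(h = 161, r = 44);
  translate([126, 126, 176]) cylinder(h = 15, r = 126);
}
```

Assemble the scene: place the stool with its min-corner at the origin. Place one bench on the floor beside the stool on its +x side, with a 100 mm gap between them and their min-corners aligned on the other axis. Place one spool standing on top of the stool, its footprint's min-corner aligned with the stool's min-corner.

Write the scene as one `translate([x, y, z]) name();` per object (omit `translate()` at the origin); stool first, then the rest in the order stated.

stool();
translate([365, 0, 0]) bench();
translate([0, 0, 391]) spool();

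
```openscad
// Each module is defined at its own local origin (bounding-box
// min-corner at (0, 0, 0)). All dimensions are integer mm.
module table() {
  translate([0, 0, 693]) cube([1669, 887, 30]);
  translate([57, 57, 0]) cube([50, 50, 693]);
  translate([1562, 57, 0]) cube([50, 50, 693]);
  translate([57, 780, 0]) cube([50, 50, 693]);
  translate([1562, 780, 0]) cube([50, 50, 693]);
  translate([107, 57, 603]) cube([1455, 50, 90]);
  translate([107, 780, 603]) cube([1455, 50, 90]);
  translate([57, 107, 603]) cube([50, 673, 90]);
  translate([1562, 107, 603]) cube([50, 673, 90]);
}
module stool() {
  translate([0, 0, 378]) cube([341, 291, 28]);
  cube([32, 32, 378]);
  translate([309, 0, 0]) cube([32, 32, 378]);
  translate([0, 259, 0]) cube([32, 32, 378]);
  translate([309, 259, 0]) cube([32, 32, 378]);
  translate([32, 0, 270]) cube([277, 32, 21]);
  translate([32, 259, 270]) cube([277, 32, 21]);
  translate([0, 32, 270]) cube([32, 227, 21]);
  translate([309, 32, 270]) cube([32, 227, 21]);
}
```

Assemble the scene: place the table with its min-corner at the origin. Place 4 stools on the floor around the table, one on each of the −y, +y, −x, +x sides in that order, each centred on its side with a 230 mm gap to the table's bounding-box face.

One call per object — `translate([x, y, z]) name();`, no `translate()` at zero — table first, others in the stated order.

table();
translate([664, -521, 0]) stool();
translate([664, 1117, 0]) stool();
translate([-571, 298, 0]) stool();
translate([1899, 298, 0]) stool();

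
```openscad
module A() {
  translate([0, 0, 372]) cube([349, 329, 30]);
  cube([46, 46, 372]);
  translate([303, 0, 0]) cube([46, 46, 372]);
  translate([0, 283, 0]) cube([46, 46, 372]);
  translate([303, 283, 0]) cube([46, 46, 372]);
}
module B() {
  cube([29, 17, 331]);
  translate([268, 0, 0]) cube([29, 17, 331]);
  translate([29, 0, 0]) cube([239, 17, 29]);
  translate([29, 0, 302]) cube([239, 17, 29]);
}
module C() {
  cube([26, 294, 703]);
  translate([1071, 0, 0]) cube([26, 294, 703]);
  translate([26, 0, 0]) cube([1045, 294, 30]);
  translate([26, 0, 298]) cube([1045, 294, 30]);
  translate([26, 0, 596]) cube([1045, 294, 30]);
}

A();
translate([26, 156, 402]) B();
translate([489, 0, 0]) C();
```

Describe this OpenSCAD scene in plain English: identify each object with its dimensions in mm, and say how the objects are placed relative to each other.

A is a four-legged stool. The seat is 349×329 mm, 30 mm thick, top at z = 402 mm. It stands on four square legs, each 46×46 mm in cross-section, from z = 0 to the seat underside, each flush with a corner of the seat.

B is a rectangular picture frame lying in the x–z plane (depth along y). The opening is 239 mm wide (x) by 273 mm tall (z), surrounded by a border 29 mm wide on all four sides. The frame is 17 mm deep and is made of two full-height vertical stiles with two horizontal rails fitted between them.

C is an open bookshelf. Two side panels, each 26 mm thick, 294 mm deep and 703 mm tall, stand 1097 mm apart (outside-to-outside). Between them sit 3 shelves, each 30 mm thick and 294 mm deep, spanning the full gap between the sides. The bottom shelf rests on the floor (its underside at z = 0) and the clear gap between one shelf's top and the next shelf's underside is 268 mm.

The picture frame is on top of the stool, centred. The bookshelf is on the floor beside the stool on its +x side.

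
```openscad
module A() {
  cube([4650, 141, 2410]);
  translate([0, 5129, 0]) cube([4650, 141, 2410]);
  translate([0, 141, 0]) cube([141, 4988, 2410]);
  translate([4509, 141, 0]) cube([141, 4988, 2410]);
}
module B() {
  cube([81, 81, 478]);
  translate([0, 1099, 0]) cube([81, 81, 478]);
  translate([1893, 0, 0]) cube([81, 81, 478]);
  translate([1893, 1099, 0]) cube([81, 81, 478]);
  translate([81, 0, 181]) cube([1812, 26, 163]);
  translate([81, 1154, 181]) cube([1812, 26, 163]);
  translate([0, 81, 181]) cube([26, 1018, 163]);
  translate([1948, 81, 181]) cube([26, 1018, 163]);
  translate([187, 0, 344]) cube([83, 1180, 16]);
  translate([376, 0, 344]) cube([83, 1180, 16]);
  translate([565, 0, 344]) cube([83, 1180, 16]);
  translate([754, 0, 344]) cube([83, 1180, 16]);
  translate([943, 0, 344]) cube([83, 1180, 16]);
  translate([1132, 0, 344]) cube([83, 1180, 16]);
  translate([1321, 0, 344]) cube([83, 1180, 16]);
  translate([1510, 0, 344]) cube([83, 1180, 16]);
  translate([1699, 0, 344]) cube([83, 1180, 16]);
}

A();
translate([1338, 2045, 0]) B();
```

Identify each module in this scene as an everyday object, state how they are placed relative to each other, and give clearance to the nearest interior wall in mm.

A is a house frame. B is a bed frame. The bed frame sits inside the house frame, centred. The clearance to the nearest interior wall is 1197 mm.

Clearances: x = 1197, y = 1904; minimum 1197 mm.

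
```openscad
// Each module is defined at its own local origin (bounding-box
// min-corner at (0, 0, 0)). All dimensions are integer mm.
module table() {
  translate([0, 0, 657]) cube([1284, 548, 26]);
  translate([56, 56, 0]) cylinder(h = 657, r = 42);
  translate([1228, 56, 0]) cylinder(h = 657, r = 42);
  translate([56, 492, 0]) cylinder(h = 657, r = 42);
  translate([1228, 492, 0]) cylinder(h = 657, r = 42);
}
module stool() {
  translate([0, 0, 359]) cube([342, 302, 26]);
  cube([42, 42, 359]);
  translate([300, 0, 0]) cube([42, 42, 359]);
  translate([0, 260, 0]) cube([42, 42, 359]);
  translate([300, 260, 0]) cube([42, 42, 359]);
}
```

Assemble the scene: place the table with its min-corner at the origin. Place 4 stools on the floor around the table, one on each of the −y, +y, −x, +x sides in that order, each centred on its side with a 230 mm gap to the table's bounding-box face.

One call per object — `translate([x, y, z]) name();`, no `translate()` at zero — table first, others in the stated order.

table();
translate([471, -532, 0]) stool();
translate([471, 778, 0]) stool();
translate([-572, 123, 0]) stool();
translate([1514, 123, 0]) stool();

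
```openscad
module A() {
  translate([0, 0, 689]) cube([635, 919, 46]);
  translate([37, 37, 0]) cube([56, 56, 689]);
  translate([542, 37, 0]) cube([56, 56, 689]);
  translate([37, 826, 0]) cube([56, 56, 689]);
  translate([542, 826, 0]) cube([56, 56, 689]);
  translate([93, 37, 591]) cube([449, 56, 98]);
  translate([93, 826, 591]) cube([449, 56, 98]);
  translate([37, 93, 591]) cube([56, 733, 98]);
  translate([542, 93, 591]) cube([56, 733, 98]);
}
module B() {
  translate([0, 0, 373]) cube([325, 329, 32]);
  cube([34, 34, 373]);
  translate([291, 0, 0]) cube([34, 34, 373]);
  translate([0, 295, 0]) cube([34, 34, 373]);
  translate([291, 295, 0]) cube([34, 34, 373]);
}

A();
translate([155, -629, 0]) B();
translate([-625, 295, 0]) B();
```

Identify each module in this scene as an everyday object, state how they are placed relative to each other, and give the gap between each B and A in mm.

A is a table. B is a stool. Two stools sit around the table at the −y, −x sides. The gap between each stool and the table is 300 mm.

Each stool's nearest face is 300 mm from the table's bounding box.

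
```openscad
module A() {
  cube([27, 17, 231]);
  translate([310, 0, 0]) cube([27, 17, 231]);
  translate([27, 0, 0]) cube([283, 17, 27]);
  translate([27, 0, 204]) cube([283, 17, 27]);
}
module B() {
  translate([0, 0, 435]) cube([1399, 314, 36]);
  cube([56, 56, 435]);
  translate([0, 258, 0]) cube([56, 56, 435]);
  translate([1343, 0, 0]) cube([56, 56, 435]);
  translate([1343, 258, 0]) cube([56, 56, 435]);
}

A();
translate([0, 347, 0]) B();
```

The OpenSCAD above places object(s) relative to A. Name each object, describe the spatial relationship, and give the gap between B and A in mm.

A is a picture frame. B is a bench. The bench is on the floor beside the picture frame on its +y side. The gap between the bench and the picture frame is 330 mm.

The bench's nearest face is 330 mm from the picture frame's +y face.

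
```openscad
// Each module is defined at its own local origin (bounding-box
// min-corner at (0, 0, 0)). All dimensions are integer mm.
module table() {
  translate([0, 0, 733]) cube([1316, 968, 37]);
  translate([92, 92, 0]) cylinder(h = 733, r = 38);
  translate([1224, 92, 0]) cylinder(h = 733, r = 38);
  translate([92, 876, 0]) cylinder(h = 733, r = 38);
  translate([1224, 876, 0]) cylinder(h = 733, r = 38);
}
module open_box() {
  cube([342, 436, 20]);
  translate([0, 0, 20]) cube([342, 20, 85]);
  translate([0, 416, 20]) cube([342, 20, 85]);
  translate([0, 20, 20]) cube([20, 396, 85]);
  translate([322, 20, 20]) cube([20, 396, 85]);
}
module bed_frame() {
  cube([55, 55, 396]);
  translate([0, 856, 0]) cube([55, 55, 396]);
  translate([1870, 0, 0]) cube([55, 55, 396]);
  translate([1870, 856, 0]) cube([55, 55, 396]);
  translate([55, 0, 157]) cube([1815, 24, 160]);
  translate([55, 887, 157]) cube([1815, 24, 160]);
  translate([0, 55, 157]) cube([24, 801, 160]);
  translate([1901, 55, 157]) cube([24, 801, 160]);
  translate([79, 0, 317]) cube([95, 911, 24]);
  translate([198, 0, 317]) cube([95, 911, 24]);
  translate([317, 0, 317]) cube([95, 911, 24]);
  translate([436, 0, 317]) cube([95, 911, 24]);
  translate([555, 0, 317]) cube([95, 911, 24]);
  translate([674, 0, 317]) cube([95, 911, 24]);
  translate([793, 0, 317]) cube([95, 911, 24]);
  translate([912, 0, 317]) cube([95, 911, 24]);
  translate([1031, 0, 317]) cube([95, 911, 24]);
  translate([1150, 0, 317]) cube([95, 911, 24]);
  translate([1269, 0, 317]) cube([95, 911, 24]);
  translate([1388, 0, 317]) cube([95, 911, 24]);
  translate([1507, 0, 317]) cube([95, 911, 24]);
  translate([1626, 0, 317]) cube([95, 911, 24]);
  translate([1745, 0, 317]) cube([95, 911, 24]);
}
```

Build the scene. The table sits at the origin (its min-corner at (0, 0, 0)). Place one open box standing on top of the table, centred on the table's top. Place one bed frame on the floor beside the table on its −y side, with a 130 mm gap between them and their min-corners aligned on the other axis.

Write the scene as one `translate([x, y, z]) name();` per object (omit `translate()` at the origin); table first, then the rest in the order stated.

table();
translate([487, 266, 770]) open_box();
translate([0, -1041, 0]) bed_frame();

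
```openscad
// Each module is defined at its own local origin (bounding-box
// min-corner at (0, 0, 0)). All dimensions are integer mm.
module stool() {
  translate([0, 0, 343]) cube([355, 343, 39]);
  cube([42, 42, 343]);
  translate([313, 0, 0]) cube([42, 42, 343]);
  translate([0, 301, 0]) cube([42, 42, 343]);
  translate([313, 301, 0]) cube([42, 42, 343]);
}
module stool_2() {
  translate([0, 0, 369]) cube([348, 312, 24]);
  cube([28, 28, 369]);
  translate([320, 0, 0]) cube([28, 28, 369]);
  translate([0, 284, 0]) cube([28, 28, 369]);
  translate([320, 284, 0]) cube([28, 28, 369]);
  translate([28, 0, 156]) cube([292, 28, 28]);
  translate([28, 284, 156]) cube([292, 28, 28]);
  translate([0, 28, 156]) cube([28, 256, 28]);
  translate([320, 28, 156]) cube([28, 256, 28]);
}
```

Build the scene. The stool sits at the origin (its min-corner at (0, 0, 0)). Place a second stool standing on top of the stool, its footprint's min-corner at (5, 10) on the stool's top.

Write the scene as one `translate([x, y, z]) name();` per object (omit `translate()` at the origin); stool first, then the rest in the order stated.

stool();
translate([5, 10, 382]) stool_2();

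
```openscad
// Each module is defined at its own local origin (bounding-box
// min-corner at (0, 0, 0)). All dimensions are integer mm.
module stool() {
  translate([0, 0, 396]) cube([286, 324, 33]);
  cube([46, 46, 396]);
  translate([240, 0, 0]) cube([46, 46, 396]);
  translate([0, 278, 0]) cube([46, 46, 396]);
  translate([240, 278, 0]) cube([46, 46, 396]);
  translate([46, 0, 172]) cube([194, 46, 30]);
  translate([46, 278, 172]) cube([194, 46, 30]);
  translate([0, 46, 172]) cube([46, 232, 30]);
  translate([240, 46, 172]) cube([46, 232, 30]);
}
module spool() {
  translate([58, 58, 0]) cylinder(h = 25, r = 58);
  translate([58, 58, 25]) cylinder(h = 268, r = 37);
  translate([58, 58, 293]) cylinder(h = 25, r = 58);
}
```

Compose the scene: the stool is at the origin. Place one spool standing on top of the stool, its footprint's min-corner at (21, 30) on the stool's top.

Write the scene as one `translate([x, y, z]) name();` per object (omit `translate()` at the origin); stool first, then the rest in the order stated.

stool();
translate([21, 30, 429]) spool();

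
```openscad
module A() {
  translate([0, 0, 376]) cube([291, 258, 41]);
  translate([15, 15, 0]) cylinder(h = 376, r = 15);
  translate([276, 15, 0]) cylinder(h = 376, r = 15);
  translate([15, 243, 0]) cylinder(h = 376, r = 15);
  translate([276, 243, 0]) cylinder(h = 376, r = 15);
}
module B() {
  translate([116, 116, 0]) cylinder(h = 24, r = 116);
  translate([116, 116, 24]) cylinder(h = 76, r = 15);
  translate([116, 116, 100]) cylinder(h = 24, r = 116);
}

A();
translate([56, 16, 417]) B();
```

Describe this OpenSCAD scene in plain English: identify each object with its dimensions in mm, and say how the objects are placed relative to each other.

A is a simple wooden stool: a rectangular seat 291 mm (x) by 258 mm (y), 41 mm thick, top face at z = 417 mm, on four round legs, each 30 mm in diameter. The legs rest on z = 0, each leg's axis is inset half a diameter from the nearest pair of seat edges (so the leg's bounding box is flush with the corner).

B is a spool: two coaxial disc flanges of radius 116 mm and thickness 24 mm, joined by a core cylinder of radius 15 mm and height 76 mm. The lower flange rests on z = 0 and the three cylinders share a vertical axis.

The spool is on top of the stool.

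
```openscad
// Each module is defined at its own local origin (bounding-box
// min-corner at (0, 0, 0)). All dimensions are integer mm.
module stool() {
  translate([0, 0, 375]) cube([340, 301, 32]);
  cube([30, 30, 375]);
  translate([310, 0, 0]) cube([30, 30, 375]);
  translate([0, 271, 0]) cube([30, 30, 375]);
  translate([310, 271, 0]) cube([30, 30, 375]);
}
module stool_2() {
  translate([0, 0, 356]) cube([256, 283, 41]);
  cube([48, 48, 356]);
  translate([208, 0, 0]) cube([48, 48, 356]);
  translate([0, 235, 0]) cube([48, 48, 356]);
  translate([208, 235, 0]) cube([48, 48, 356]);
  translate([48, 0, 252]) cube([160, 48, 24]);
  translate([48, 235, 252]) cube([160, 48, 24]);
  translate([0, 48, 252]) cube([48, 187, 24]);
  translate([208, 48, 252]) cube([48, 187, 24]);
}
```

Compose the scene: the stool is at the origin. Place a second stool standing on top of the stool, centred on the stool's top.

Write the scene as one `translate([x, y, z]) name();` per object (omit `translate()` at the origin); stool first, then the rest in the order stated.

stool();
translate([42, 9, 407]) stool_2();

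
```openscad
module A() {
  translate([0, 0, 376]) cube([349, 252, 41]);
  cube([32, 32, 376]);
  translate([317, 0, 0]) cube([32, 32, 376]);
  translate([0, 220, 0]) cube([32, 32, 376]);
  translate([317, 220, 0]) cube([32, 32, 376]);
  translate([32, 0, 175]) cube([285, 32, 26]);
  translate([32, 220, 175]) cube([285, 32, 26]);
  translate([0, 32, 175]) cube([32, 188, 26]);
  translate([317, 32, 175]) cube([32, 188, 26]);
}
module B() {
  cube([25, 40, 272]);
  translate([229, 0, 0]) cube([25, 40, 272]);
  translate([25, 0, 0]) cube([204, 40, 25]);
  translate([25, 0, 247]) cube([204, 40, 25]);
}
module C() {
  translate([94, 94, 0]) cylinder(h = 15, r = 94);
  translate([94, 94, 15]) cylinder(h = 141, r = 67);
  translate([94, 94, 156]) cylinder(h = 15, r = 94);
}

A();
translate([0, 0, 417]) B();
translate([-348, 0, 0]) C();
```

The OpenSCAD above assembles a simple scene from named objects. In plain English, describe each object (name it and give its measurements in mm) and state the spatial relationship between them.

A is a simple wooden stool: a rectangular seat 349 mm (x) by 252 mm (y), 41 mm thick, top face at z = 417 mm, on four square legs, each 32×32 mm in cross-section. The legs rest on z = 0, each flush with a corner of the seat. Four stretchers, 32 mm wide and 26 mm tall, connect adjacent legs with their undersides at z = 175 mm, each running between the inner faces of the legs it joins and aligned with the legs' outer faces on the other axis.

B is a rectangular picture frame lying in the x–z plane (depth along y). The opening is 204 mm wide (x) by 222 mm tall (z), surrounded by a border 25 mm wide on all four sides. The frame is 40 mm deep and is made of two full-height vertical stiles with two horizontal rails fitted between them.

C is a spool: two coaxial disc flanges of radius 94 mm and thickness 15 mm, joined by a core cylinder of radius 67 mm and height 141 mm. The lower flange rests on z = 0 and the three cylinders share a vertical axis.

The picture frame is on top of the stool. The spool is on the floor beside the stool on its −x side.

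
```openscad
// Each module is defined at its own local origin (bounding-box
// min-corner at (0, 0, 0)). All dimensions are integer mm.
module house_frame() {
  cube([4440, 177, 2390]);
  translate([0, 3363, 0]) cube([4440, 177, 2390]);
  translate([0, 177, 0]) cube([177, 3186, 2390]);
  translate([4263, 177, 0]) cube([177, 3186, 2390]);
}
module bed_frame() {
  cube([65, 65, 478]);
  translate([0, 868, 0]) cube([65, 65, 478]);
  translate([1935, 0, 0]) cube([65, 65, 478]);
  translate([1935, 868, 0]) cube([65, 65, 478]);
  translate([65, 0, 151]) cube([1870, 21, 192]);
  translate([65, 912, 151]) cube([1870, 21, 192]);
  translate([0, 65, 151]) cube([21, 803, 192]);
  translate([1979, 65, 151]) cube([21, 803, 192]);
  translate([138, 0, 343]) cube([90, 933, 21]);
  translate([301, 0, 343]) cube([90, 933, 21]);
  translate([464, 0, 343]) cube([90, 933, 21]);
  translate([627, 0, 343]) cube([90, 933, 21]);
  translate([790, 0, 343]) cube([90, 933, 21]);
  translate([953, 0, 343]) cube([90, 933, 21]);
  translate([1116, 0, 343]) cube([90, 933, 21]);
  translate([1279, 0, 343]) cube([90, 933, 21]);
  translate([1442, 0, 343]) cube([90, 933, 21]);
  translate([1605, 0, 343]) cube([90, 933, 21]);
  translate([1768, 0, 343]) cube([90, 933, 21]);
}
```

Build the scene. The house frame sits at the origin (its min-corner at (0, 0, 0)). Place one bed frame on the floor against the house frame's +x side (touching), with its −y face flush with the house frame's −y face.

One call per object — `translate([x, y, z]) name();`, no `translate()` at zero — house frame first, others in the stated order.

house_frame();
translate([4440, 0, 0]) bed_frame();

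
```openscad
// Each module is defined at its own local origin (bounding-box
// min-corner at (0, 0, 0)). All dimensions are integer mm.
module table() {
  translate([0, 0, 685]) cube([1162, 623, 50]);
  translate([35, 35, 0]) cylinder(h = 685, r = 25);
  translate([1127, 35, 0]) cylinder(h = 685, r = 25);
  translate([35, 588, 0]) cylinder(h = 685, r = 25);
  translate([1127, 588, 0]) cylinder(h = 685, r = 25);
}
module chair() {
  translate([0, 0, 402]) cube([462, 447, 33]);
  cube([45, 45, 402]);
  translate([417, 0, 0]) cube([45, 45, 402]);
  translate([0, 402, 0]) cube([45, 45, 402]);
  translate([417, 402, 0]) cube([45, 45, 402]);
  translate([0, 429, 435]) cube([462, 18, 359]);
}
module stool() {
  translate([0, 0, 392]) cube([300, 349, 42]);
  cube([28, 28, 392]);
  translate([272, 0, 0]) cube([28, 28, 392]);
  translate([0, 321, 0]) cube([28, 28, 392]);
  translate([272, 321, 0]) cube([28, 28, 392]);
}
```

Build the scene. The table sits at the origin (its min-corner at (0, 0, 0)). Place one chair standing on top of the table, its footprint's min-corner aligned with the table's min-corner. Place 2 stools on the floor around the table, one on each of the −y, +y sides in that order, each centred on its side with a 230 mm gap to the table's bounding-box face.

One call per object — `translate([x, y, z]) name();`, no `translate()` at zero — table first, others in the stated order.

table();
translate([0, 0, 735]) chair();
translate([431, -579, 0]) stool();
translate([431, 853, 0]) stool();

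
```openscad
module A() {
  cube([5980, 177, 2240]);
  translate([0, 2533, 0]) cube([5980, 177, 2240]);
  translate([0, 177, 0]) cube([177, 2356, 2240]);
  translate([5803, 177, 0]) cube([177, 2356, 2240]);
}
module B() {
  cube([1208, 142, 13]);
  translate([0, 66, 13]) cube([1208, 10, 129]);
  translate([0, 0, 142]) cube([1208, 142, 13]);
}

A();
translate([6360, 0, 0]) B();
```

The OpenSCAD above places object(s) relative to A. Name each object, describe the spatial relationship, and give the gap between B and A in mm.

A is a house frame. B is an I-beam. The I-beam is on the floor beside the house frame on its +x side. The gap between the I-beam and the house frame is 380 mm.

The I-beam's nearest face is 380 mm from the house frame's +x face.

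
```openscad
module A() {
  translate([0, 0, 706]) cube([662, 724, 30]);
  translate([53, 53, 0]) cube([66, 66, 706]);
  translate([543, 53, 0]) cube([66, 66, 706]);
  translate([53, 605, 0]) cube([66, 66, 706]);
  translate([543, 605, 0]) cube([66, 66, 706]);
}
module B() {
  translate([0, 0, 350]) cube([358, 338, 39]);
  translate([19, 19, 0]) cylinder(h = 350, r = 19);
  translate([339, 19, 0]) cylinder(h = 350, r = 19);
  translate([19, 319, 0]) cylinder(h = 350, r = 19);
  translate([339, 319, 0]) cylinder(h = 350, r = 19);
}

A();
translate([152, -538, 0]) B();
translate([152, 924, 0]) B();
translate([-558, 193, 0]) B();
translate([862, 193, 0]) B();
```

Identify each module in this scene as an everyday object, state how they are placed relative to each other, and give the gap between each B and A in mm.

Each stool's nearest face is 200 mm from the table's bounding box.

A is a table. B is a stool. Four stools sit around the table at the −y, +y, −x, +x sides. The gap between each stool and the table is 200 mm.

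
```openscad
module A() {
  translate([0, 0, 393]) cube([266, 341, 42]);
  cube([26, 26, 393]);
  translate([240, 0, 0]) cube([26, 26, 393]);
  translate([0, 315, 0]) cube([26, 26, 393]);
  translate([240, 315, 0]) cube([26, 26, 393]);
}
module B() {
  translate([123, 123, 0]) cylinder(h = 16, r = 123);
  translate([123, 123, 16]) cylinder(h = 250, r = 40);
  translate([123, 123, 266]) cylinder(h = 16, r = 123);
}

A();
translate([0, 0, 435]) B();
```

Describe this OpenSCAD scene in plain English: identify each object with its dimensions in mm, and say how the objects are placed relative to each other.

A is a four-legged stool. The seat is 266×341 mm, 42 mm thick, top at z = 435 mm. It stands on four square legs, each 26×26 mm in cross-section, from z = 0 to the seat underside, each flush with a corner of the seat.

B is a spool: two coaxial disc flanges of radius 123 mm and thickness 16 mm, joined by a core cylinder of radius 40 mm and height 250 mm. The lower flange rests on z = 0 and the three cylinders share a vertical axis.

The spool is on top of the stool.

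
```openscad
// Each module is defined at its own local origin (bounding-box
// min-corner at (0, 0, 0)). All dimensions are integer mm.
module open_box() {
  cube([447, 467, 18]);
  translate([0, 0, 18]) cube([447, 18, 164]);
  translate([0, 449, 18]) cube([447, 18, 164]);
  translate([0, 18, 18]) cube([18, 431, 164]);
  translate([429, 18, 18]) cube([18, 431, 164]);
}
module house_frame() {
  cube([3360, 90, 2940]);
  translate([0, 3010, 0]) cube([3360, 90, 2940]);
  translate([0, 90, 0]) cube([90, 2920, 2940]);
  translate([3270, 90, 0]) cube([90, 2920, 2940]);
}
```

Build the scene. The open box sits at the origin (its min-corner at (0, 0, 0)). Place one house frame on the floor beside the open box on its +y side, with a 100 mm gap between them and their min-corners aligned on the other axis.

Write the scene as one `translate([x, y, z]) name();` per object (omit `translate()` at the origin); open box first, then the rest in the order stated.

open_box();
translate([0, 567, 0]) house_frame();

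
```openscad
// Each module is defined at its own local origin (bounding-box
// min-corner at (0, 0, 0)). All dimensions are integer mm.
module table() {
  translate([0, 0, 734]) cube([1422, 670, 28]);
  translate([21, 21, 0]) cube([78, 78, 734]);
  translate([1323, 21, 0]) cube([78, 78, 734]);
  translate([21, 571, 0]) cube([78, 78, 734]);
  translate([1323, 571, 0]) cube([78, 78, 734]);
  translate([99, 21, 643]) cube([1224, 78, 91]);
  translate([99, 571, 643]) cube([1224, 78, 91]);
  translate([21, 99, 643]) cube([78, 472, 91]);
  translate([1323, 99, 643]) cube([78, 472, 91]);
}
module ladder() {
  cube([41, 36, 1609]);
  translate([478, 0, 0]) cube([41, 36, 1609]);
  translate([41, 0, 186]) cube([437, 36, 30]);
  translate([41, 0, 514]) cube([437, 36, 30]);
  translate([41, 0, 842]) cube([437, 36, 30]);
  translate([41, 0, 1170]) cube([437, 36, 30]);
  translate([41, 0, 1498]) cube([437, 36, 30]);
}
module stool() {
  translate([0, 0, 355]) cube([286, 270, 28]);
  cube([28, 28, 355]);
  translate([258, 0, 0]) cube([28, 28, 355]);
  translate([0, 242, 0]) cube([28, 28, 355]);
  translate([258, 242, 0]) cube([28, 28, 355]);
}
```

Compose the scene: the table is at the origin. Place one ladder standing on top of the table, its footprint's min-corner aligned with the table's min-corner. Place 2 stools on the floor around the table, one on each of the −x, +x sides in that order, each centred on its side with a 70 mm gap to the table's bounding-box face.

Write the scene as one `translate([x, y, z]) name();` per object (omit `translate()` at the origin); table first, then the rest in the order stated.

table();
translate([0, 0, 762]) ladder();
translate([-356, 200, 0]) stool();
translate([1492, 200, 0]) stool();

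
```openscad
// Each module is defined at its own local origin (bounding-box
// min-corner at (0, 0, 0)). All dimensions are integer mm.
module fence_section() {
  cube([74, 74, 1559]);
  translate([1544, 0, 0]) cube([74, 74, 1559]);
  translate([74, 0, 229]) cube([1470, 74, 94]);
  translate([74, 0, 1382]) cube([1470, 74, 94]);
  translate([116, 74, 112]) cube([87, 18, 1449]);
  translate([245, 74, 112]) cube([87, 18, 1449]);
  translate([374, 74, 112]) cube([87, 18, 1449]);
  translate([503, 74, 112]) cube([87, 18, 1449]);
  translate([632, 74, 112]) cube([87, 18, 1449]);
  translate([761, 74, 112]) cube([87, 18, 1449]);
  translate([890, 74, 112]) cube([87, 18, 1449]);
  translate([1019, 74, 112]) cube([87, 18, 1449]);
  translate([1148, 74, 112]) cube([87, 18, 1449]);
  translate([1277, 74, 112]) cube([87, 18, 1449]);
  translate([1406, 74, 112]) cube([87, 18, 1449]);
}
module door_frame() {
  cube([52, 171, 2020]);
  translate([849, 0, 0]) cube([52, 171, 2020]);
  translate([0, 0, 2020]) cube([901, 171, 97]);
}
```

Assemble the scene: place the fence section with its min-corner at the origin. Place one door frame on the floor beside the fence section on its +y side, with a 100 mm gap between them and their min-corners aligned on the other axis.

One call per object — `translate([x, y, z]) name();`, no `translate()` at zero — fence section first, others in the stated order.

fence_section();
translate([0, 192, 0]) door_frame();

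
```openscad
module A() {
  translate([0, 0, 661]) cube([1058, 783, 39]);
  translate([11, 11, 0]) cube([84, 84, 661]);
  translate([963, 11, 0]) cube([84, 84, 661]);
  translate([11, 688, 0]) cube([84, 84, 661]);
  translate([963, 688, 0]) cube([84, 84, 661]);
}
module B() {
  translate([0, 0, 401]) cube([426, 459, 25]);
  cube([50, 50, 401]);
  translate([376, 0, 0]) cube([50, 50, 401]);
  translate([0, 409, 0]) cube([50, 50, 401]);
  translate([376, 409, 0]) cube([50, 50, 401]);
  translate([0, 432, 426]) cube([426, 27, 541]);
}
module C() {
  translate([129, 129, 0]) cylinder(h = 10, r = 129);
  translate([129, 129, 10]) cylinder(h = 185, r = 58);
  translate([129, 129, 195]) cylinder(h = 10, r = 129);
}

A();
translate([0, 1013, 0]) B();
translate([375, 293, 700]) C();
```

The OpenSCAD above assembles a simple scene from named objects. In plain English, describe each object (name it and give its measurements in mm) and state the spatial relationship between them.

A is a rectangular dining table. The top is 1058×783×39 mm with its upper surface at z = 700 mm. It stands on four 84×84 mm square legs, each inset 11 mm from the nearest pair of top edges, running from the floor to the underside of the top.

B is a chair: 426×459 mm seat, 25 mm thick, top at z = 426 mm, on four 50 mm square corner legs flush with the seat edges. A 27 mm thick backrest slab spans the full seat width, extending 541 mm above the seat top, its back face flush with the seat's +y edge.

C is a spool: two coaxial disc flanges of radius 129 mm and thickness 10 mm, joined by a core cylinder of radius 58 mm and height 185 mm. The lower flange rests on z = 0 and the three cylinders share a vertical axis.

The chair is on the floor beside the table on its +y side. The spool is on top of the table.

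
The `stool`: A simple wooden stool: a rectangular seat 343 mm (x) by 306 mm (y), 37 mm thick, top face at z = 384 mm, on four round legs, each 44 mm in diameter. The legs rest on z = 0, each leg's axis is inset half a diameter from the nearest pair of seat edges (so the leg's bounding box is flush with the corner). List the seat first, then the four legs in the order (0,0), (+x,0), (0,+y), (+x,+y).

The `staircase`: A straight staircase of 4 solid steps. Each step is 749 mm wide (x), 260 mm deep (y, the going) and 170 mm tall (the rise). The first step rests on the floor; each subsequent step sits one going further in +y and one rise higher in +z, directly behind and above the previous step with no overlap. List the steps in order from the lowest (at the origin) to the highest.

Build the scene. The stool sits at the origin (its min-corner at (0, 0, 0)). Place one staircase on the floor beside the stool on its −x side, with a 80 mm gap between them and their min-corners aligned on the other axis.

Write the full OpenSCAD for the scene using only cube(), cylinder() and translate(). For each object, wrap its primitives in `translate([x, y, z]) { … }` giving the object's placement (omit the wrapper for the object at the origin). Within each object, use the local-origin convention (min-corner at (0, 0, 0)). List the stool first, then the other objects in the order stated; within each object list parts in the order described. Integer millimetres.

translate([0, 0, 347]) cube([343, 306, 37]);
translate([22, 22, 0]) cylinder(h = 347, r = 22);
translate([321, 22, 0]) cylinder(h = 347, r = 22);
translate([22, 284, 0]) cylinder(h = 347, r = 22);
translate([321, 284, 0]) cylinder(h = 347, r = 22);
translate([-829, 0, 0]) {
  cube([749, 260, 170]);
  translate([0, 260, 170]) cube([749, 260, 170]);
  translate([0, 520, 340]) cube([749, 260, 170]);
  translate([0, 780, 510]) cube([749, 260, 170]);
}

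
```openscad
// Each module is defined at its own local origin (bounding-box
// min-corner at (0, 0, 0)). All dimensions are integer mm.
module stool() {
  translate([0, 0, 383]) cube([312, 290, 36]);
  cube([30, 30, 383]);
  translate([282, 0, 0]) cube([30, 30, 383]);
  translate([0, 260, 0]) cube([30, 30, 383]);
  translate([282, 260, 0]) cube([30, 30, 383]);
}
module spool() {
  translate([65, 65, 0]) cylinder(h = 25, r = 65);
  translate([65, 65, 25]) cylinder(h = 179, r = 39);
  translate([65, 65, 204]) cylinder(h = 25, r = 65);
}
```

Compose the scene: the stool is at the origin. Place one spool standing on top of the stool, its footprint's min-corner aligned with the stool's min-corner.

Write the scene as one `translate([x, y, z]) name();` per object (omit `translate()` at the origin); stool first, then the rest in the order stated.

stool();
translate([0, 0, 419]) spool();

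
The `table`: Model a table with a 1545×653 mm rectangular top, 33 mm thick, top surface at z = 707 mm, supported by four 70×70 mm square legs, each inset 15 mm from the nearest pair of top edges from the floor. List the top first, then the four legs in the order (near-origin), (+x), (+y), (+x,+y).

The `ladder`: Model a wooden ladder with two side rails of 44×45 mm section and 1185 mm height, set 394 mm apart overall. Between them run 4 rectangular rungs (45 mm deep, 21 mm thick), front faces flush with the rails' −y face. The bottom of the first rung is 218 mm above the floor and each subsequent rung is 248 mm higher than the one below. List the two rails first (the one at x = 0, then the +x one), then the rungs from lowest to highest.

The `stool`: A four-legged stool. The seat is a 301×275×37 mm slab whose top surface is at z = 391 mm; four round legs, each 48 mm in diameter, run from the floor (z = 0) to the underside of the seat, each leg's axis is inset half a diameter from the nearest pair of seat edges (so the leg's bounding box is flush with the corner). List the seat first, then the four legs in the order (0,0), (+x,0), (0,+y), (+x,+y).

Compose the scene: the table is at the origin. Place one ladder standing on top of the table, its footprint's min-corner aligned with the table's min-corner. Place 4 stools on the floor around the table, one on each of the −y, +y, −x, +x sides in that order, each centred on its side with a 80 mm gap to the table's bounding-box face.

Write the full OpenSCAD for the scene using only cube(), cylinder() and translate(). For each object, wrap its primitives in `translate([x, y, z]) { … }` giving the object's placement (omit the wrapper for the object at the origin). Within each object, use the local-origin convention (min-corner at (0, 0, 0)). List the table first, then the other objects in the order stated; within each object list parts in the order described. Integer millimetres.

translate([0, 0, 674]) cube([1545, 653, 33]);
translate([15, 15, 0]) cube([70, 70, 674]);
translate([1460, 15, 0]) cube([70, 70, 674]);
translate([15, 568, 0]) cube([70, 70, 674]);
translate([1460, 568, 0]) cube([70, 70, 674]);
translate([0, 0, 707]) {
  cube([44, 45, 1185]);
  translate([350, 0, 0]) cube([44, 45, 1185]);
  translate([44, 0, 218]) cube([306, 45, 21]);
  translate([44, 0, 466]) cube([306, 45, 21]);
  translate([44, 0, 714]) cube([306, 45, 21]);
  translate([44, 0, 962]) cube([306, 45, 21]);
}
translate([622, -355, 0]) {
  translate([0, 0, 354]) cube([301, 275, 37]);
  translate([24, 24, 0]) cylinder(h = 354, r = 24);
  translate([277, 24, 0]) cylinder(h = 354, r = 24);
  translate([24, 251, 0]) cylinder(h = 354, r = 24);
  translate([277, 251, 0]) cylinder(h = 354, r = 24);
}
translate([622, 733, 0]) {
  translate([0, 0, 354]) cube([301, 275, 37]);
  translate([24, 24, 0]) cylinder(h = 354, r = 24);
  translate([277, 24, 0]) cylinder(h = 354, r = 24);
  translate([24, 251, 0]) cylinder(h = 354, r = 24);
  translate([277, 251, 0]) cylinder(h = 354, r = 24);
}
translate([-381, 189, 0]) {
  translate([0, 0, 354]) cube([301, 275, 37]);
  translate([24, 24, 0]) cylinder(h = 354, r = 24);
  translate([277, 24, 0]) cylinder(h = 354, r = 24);
  translate([24, 251, 0]) cylinder(h = 354, r = 24);
  translate([277, 251, 0]) cylinder(h = 354, r = 24);
}
translate([1625, 189, 0]) {
  translate([0, 0, 354]) cube([301, 275, 37]);
  translate([24, 24, 0]) cylinder(h = 354, r = 24);
  translate([277, 24, 0]) cylinder(h = 354, r = 24);
  translate([24, 251, 0]) cylinder(h = 354, r = 24);
  translate([277, 251, 0]) cylinder(h = 354, r = 24);
}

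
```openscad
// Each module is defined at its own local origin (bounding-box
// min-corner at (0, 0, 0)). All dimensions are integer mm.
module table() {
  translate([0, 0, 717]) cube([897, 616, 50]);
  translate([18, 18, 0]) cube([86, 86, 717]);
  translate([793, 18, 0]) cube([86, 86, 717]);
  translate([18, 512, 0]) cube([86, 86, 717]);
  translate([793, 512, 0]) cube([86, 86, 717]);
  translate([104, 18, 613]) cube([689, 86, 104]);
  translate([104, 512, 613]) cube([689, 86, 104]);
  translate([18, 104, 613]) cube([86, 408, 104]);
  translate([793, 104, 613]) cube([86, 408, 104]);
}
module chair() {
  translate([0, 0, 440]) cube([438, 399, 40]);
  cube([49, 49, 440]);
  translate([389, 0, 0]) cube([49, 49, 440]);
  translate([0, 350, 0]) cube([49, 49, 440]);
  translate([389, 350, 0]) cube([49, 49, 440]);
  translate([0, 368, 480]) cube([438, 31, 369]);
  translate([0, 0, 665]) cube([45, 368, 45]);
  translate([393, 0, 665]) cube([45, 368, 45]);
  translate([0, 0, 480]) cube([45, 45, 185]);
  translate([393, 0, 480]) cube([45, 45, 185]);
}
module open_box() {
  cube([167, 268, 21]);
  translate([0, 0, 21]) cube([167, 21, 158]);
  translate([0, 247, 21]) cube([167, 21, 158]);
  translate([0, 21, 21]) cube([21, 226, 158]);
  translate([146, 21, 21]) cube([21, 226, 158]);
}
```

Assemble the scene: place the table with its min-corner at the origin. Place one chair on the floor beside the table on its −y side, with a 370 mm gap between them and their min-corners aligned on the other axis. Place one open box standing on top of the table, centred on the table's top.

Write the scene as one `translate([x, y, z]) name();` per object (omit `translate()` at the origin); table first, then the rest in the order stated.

table();
translate([0, -769, 0]) chair();
translate([365, 174, 767]) open_box();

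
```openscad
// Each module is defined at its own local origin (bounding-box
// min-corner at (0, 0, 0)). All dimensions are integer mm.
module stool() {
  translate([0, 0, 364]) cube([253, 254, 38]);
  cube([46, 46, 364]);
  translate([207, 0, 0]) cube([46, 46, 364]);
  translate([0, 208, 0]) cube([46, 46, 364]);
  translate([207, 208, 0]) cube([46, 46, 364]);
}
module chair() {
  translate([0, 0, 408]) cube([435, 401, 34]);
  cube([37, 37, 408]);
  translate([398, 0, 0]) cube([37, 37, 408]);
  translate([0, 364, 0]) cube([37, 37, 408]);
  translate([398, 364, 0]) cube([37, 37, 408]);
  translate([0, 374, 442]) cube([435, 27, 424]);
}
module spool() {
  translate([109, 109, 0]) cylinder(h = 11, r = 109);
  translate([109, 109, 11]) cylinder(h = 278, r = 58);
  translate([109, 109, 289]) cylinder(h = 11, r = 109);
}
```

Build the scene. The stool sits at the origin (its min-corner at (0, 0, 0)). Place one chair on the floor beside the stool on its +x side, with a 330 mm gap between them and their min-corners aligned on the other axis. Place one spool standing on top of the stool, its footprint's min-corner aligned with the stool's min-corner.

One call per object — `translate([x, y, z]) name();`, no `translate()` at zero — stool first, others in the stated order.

stool();
translate([583, 0, 0]) chair();
translate([0, 0, 402]) spool();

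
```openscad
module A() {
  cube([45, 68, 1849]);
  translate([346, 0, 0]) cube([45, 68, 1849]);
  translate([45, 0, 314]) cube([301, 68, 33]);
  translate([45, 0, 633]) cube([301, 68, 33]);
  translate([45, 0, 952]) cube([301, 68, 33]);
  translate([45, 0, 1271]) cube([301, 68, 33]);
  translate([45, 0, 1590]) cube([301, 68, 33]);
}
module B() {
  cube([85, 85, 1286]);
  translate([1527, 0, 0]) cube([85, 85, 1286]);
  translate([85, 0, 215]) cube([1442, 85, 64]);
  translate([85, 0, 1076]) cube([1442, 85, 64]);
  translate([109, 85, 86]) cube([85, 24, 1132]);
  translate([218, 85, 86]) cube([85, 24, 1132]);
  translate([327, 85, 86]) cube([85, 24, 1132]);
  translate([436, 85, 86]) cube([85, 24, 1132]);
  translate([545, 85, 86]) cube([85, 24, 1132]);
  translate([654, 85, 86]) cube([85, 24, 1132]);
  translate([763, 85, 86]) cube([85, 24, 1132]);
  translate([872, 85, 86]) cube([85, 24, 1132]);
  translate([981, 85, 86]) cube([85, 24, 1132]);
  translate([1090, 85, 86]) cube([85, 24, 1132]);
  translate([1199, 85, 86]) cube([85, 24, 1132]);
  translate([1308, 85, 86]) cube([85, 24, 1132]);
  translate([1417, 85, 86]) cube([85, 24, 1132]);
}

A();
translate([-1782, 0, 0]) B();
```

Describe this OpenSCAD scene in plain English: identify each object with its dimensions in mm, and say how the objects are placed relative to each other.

A is a wooden ladder with two side rails of 45×68 mm section and 1849 mm height, set 391 mm apart overall. Between them run 5 rectangular rungs (68 mm deep, 33 mm thick), front faces flush with the rails' −y face. The bottom of the first rung is 314 mm above the floor and each subsequent rung is 319 mm higher than the one below.

B is a fence section. Two 85×85 mm posts, 1286 mm tall, stand on the floor with a clear span of 1442 mm between their inner faces. Two horizontal rails of 85×64 mm section span the gap between the posts with their undersides at z = 215 mm and z = 1076 mm, flush with the posts' −y face. 13 pickets, each 85 mm wide, 24 mm thick and 1132 mm tall, are fixed to the +y face of the rails with their bottoms at z = 86 mm, evenly spaced across the span with equal gaps (rounded down to the nearest mm) at the −x end and between each pair — any rounding remainder accumulates at the +x end.

The fence section is on the floor beside the ladder on its −x side.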